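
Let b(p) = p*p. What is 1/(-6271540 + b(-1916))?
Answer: -1/2600484 ≈ -3.8454e-7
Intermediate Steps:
b(p) = p²
1/(-6271540 + b(-1916)) = 1/(-6271540 + (-1916)²) = 1/(-6271540 + 3671056) = 1/(-2600484) = -1/2600484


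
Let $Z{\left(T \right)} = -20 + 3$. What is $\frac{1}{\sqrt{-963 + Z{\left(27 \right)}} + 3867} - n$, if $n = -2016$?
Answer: $\frac{30148616571}{14954669} - \frac{14 i \sqrt{5}}{14954669} \approx 2016.0 - 2.0933 \cdot 10^{-6} i$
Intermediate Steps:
$Z{\left(T \right)} = -17$
$\frac{1}{\sqrt{-963 + Z{\left(27 \right)}} + 3867} - n = \frac{1}{\sqrt{-963 - 17} + 3867} - -2016 = \frac{1}{\sqrt{-980} + 3867} + 2016 = \frac{1}{14 i \sqrt{5} + 3867} + 2016 = \frac{1}{3867 + 14 i \sqrt{5}} + 2016 = 2016 + \frac{1}{3867 + 14 i \sqrt{5}}$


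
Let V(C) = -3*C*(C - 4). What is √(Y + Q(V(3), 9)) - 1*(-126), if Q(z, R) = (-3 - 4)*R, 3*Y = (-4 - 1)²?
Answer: 126 + 2*I*√123/3 ≈ 126.0 + 7.3937*I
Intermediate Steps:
Y = 25/3 (Y = (-4 - 1)²/3 = (⅓)*(-5)² = (⅓)*25 = 25/3 ≈ 8.3333)
V(C) = -3*C*(-4 + C)
Q(z, R) = -7*R
√(Y + Q(V(3), 9)) - 1*(-126) = √(25/3 - 7*9) - 1*(-126) = √(25/3 - 63) + 126 = √(-164/3) + 126 = 2*I*√123/3 + 126 = 126 + 2*I*√123/3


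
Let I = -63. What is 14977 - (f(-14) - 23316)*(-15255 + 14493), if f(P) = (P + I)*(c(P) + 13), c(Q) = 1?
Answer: -18573251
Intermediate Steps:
f(P) = -882 + 14*P (f(P) = (P - 63)*(1 + 13) = (-63 + P)*14 = -882 + 14*P)
14977 - (f(-14) - 23316)*(-15255 + 14493) = 14977 - ((-882 + 14*(-14)) - 23316)*(-15255 + 14493) = 14977 - ((-882 - 196) - 23316)*(-762) = 14977 - (-1078 - 23316)*(-762) = 14977 - (-24394)*(-762) = 14977 - 1*18588228 = 14977 - 18588228 = -18573251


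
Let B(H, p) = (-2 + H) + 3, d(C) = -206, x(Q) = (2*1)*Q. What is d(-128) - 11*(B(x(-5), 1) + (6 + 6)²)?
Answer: -1691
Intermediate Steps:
x(Q) = 2*Q
B(H, p) = 1 + H
d(-128) - 11*(B(x(-5), 1) + (6 + 6)²) = -206 - 11*((1 + 2*(-5)) + (6 + 6)²) = -206 - 11*((1 - 10) + 12²) = -206 - 11*(-9 + 144) = -206 - 11*135 = -206 - 1485 = -1691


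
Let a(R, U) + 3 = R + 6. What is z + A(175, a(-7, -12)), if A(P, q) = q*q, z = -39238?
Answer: -39222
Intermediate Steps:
a(R, U) = 3 + R (a(R, U) = -3 + (R + 6) = -3 + (6 + R) = 3 + R)
A(P, q) = q²
z + A(175, a(-7, -12)) = -39238 + (3 - 7)² = -39238 + (-4)² = -39238 + 16 = -39222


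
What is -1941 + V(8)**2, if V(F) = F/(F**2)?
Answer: -124223/64 ≈ -1941.0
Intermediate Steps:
V(F) = 1/F (V(F) = F/F**2 = 1/F)
-1941 + V(8)**2 = -1941 + (1/8)**2 = -1941 + 1/64 = -124223/64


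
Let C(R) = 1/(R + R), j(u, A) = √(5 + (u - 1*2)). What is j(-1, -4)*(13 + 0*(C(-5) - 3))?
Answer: 13*√2 ≈ 18.385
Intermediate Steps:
j(u, A) = √(3 + u) (j(u, A) = √(5 + (u - 2)) = √(5 + (-2 + u)) = √(3 + u))
C(R) = 1/(2*R)
j(-1, -4)*(13 + 0*(C(-5) - 3)) = √(3 - 1)*(13 + 0*((½)/(-5) - 3)) = √2*(13 + 0*((½)*(-⅕) - 3)) = √2*(13 + 0*(-⅒ - 3)) = √2*(13 + 0*(-31/10)) = √2*(13 + 0) = √2*13 = 13*√2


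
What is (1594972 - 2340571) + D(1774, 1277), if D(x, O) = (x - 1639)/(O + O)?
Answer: -1904259711/2554 ≈ -7.4560e+5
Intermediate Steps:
D(x, O) = (-1639 + x)/(2*O) (D(x, O) = (-1639 + x)/((2*O)) = (-1639 + x)*(1/(2*O)) = (-1639 + x)/(2*O))
(1594972 - 2340571) + D(1774, 1277) = (1594972 - 2340571) + (1/2)*(-1639 + 1774)/1277 = -745599 + (1/2)*(1/1277)*135 = -745599 + 135/2554 = -1904259711/2554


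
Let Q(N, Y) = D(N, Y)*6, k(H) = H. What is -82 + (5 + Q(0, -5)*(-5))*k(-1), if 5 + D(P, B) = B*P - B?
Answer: -87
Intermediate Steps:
D(P, B) = -5 - B + B*P (D(P, B) = -5 + (B*P - B) = -5 + (-B + B*P) = -5 - B + B*P)
Q(N, Y) = -30 - 6*Y + 6*N*Y (Q(N, Y) = (-5 - Y + Y*N)*6 = (-5 - Y + N*Y)*6 = -30 - 6*Y + 6*N*Y)
-82 + (5 + Q(0, -5)*(-5))*k(-1) = -82 + (5 + (-30 - 6*(-5) + 6*0*(-5))*(-5))*(-1) = -82 + (5 + (-30 + 30 + 0)*(-5))*(-1) = -82 + (5 + 0*(-5))*(-1) = -82 + (5 + 0)*(-1) = -82 + 5*(-1) = -82 - 5 = -87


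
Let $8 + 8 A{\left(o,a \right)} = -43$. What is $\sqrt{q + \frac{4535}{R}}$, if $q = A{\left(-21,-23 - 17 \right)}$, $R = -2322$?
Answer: $\frac{i \sqrt{19956558}}{1548} \approx 2.8858 i$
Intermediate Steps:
$A{\left(o,a \right)} = - \frac{51}{8}$ ($A{\left(o,a \right)} = -1 + \frac{1}{8} \left(-43\right) = -1 - \frac{43}{8} = - \frac{51}{8}$)
$q = - \frac{51}{8} \approx -6.375$
$\sqrt{q + \frac{4535}{R}} = \sqrt{- \frac{51}{8} + \frac{4535}{-2322}} = \sqrt{- \frac{51}{8} + 4535 \left(- \frac{1}{2322}\right)} = \sqrt{- \frac{51}{8} - \frac{4535}{2322}} = \sqrt{- \frac{77351}{9288}} = \frac{i \sqrt{19956558}}{1548}$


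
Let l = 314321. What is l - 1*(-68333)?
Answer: 382654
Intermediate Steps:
l - 1*(-68333) = 314321 - 1*(-68333) = 314321 + 68333 = 382654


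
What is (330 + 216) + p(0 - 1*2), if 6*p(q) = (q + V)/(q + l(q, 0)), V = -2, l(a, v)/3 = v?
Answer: 1639/3 ≈ 546.33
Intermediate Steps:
l(a, v) = 3*v
p(q) = (-2 + q)/(6*q) (p(q) = ((q - 2)/(q + 3*0))/6 = ((-2 + q)/(q + 0))/6 = ((-2 + q)/q)/6 = (-2 + q)/(6*q))
(330 + 216) + p(0 - 1*2) = (330 + 216) + (-2 + (0 - 1*2))/(6*(0 - 1*2)) = 546 + (-2 + (0 - 2))/(6*(0 - 2)) = 546 + (⅙)*(-2 - 2)/(-2) = 546 + (⅙)*(-½)*(-4) = 546 + ⅓ = 1639/3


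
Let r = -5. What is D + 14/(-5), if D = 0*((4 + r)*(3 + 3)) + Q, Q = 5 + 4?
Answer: 31/5 ≈ 6.2000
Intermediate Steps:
Q = 9
D = 9 (D = 0*((4 - 5)*(3 + 3)) + 9 = 0*(-1*6) + 9 = 0*(-6) + 9 = 0 + 9 = 9)
D + 14/(-5) = 9 + 14/(-5) = 9 - ⅕*14 = 9 - 14/5 = 31/5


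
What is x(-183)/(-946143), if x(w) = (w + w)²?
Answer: -14884/105127 ≈ -0.14158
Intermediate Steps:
x(w) = 4*w² (x(w) = (2*w)² = 4*w²)
x(-183)/(-946143) = (4*(-183)²)/(-946143) = (4*33489)*(-1/946143) = 133956*(-1/946143) = -14884/105127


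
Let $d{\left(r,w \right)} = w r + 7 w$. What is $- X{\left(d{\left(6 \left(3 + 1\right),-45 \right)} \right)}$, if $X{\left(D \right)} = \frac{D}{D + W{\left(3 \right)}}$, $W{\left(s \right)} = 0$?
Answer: $-1$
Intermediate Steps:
$d{\left(r,w \right)} = 7 w + r w$ ($d{\left(r,w \right)} = r w + 7 w = 7 w + r w$)
$X{\left(D \right)} = 1$ ($X{\left(D \right)} = \frac{D}{D + 0} = \frac{D}{D} = 1$)
$- X{\left(d{\left(6 \left(3 + 1\right),-45 \right)} \right)} = \left(-1\right) 1 = -1$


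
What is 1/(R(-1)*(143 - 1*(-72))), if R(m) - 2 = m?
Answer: 1/215 ≈ 0.0046512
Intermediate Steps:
R(m) = 2 + m
1/(R(-1)*(143 - 1*(-72))) = 1/((2 - 1)*(143 - 1*(-72))) = 1/(1*(143 + 72)) = 1/(1*215) = 1/215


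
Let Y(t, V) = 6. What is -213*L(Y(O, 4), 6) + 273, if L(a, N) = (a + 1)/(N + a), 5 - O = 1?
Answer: 595/4 ≈ 148.75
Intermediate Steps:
O = 4 (O = 5 - 1*1 = 5 - 1 = 4)
L(a, N) = (1 + a)/(N + a)
-213*L(Y(O, 4), 6) + 273 = -213*(1 + 6)/(6 + 6) + 273 = -213*7/12 + 273 = -497/4 + 273 = 595/4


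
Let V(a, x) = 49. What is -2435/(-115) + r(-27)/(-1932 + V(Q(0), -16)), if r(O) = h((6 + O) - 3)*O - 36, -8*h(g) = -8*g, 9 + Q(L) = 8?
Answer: 902945/43309 ≈ 20.849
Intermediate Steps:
Q(L) = -1 (Q(L) = -9 + 8 = -1)
h(g) = g (h(g) = -(-1)*g = g)
r(O) = -36 + O*(3 + O) (r(O) = ((6 + O) - 3)*O - 36 = (3 + O)*O - 36 = O*(3 + O) - 36 = -36 + O*(3 + O))
-2435/(-115) + r(-27)/(-1932 + V(Q(0), -16)) = -2435/(-115) + (-36 - 27*(3 - 27))/(-1932 + 49) = -2435*(-1/115) + (-36 - 27*(-24))/(-1883) = 487/23 + (-36 + 648)*(-1/1883) = 487/23 + 612*(-1/1883) = 487/23 - 612/1883 = 902945/43309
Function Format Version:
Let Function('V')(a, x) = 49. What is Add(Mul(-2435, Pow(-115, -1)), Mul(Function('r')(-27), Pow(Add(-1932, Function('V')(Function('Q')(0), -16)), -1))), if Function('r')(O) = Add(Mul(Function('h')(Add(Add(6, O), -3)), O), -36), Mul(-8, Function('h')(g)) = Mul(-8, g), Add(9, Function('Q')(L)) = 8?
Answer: Rational(902945, 43309) ≈ 20.849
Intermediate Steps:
Function('Q')(L) = -1 (Function('Q')(L) = Add(-9, 8) = -1)
Function('h')(g) = g (Function('h')(g) = Mul(Rational(-1, 8), Mul(-8, g)) = g)
Function('r')(O) = Add(-36, Mul(O, Add(3, O))) (Function('r')(O) = Add(Mul(Add(Add(6, O), -3), O), -36) = Add(Mul(Add(3, O), O), -36) = Add(Mul(O, Add(3, O)), -36) = Add(-36, Mul(O, Add(3, O))))
Add(Mul(-2435, Pow(-115, -1)), Mul(Function('r')(-27), Pow(Add(-1932, Function('V')(Function('Q')(0), -16)), -1))) = Add(Mul(-2435, Pow(-115, -1)), Mul(Add(-36, Mul(-27, Add(3, -27))), Pow(Add(-1932, 49), -1))) = Add(Mul(-2435, Rational(-1, 115)), Mul(Add(-36, Mul(-27, -24)), Pow(-1883, -1))) = Add(Rational(487, 23), Mul(Add(-36, 648), Rational(-1, 1883))) = Add(Rational(487, 23), Mul(612, Rational(-1, 1883))) = Add(Rational(487, 23), Rational(-612, 1883)) = Rational(902945, 43309)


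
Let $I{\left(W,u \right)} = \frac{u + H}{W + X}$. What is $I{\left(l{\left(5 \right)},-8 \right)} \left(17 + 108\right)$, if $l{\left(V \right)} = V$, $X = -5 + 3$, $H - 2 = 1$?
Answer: $- \frac{625}{3} \approx -208.33$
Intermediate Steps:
$H = 3$ ($H = 2 + 1 = 3$)
$X = -2$
$I{\left(W,u \right)} = \frac{3 + u}{-2 + W}$ ($I{\left(W,u \right)} = \frac{u + 3}{W - 2} = \frac{3 + u}{-2 + W}$)
$I{\left(l{\left(5 \right)},-8 \right)} \left(17 + 108\right) = \frac{3 - 8}{-2 + 5} \left(17 + 108\right) = \frac{1}{3} \left(-5\right) 125 = \left(- \frac{5}{3}\right) 125 = - \frac{625}{3}$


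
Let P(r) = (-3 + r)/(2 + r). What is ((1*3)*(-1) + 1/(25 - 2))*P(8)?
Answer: -34/23 ≈ -1.4783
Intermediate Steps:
P(r) = (-3 + r)/(2 + r)
((1*3)*(-1) + 1/(25 - 2))*P(8) = ((1*3)*(-1) + 1/(25 - 2))*((-3 + 8)/(2 + 8)) = (3*(-1) + 1/23)*(5/10) = (-3 + 1/23)*((⅒)*5) = -68/23*½ = -34/23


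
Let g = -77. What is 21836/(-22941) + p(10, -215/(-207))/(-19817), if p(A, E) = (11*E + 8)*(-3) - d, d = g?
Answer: -524343800/550331649 ≈ -0.95278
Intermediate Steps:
d = -77
p(A, E) = 53 - 33*E (p(A, E) = (11*E + 8)*(-3) - 1*(-77) = (8 + 11*E)*(-3) + 77 = (-24 - 33*E) + 77 = 53 - 33*E)
21836/(-22941) + p(10, -215/(-207))/(-19817) = 21836/(-22941) + (53 - (-7095)/(-207))/(-19817) = 21836*(-1/22941) + (53 - (-7095)*(-1)/207)*(-1/19817) = -21836/22941 + (53 - 33*215/207)*(-1/19817) = -21836/22941 + (53 - 2365/69)*(-1/19817) = -21836/22941 + (1292/69)*(-1/19817) = -21836/22941 - 68/71967 = -524343800/550331649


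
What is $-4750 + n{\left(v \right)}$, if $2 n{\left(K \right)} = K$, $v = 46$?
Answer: $-4727$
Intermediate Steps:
$n{\left(K \right)} = \frac{K}{2}$
$-4750 + n{\left(v \right)} = -4750 + \frac{1}{2} \cdot 46 = -4750 + 23 = -4727$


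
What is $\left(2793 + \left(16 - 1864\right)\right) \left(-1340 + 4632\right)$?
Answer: $3110940$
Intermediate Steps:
$\left(2793 + \left(16 - 1864\right)\right) \left(-1340 + 4632\right) = \left(2793 - 1848\right) 3292 = 945 \cdot 3292 = 3110940$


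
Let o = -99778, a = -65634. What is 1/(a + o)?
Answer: -1/165412 ≈ -6.0455e-6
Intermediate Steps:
1/(a + o) = 1/(-65634 - 99778) = 1/(-165412) = -1/165412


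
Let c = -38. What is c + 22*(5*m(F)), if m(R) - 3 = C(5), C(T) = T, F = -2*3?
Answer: 842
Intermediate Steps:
F = -6
m(R) = 8 (m(R) = 3 + 5 = 8)
c + 22*(5*m(F)) = -38 + 22*(5*8) = -38 + 22*40 = -38 + 880 = 842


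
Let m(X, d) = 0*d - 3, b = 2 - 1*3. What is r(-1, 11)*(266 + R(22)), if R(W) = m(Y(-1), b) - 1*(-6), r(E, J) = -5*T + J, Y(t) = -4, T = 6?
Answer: -5111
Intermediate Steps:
r(E, J) = -30 + J (r(E, J) = -5*6 + J = -30 + J)
b = -1 (b = 2 - 3 = -1)
m(X, d) = -3 (m(X, d) = 0 - 3 = -3)
R(W) = 3 (R(W) = -3 - 1*(-6) = -3 + 6 = 3)
r(-1, 11)*(266 + R(22)) = (-30 + 11)*(266 + 3) = -19*269 = -5111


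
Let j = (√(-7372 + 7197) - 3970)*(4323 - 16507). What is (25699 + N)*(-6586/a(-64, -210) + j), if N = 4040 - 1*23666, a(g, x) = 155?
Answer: 45531818384422/155 - 369967160*I*√7 ≈ 2.9375e+11 - 9.7884e+8*I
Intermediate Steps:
N = -19626 (N = 4040 - 23666 = -19626)
j = 48370480 - 60920*I*√7 (j = (√(-175) - 3970)*(-12184) = (5*I*√7 - 3970)*(-12184) = (-3970 + 5*I*√7)*(-12184) = 48370480 - 60920*I*√7 ≈ 4.837e+7 - 1.6118e+5*I)
(25699 + N)*(-6586/a(-64, -210) + j) = (25699 - 19626)*(-6586/155 + (48370480 - 60920*I*√7)) = 6073*(-6586*1/155 + (48370480 - 60920*I*√7)) = 6073*(-6586/155 + (48370480 - 60920*I*√7)) = 6073*(7497417814/155 - 60920*I*√7) = 45531818384422/155 - 369967160*I*√7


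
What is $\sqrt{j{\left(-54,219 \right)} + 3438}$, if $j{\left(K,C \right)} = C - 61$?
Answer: $2 \sqrt{899} \approx 59.967$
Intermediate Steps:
$j{\left(K,C \right)} = -61 + C$
$\sqrt{j{\left(-54,219 \right)} + 3438} = \sqrt{\left(-61 + 219\right) + 3438} = \sqrt{158 + 3438} = \sqrt{3596} = 2 \sqrt{899}$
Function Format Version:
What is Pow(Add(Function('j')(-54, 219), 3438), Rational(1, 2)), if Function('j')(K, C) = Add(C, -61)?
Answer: Mul(2, Pow(899, Rational(1, 2))) ≈ 59.967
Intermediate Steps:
Function('j')(K, C) = Add(-61, C)
Pow(Add(Function('j')(-54, 219), 3438), Rational(1, 2)) = Pow(Add(Add(-61, 219), 3438), Rational(1, 2)) = Pow(Add(158, 3438), Rational(1, 2)) = Pow(3596, Rational(1, 2)) = Mul(2, Pow(899, Rational(1, 2)))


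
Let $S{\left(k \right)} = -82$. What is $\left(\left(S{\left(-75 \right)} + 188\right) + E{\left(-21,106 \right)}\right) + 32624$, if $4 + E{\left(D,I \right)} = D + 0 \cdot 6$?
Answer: $32705$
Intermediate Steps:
$E{\left(D,I \right)} = -4 + D$ ($E{\left(D,I \right)} = -4 + \left(D + 0 \cdot 6\right) = -4 + \left(D + 0\right) = -4 + D$)
$\left(\left(S{\left(-75 \right)} + 188\right) + E{\left(-21,106 \right)}\right) + 32624 = \left(\left(-82 + 188\right) - 25\right) + 32624 = \left(106 - 25\right) + 32624 = 81 + 32624 = 32705$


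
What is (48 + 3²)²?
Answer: 3249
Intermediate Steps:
(48 + 3²)² = (48 + 9)² = 57² = 3249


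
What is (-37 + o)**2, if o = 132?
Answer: 9025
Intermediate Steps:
(-37 + o)**2 = (-37 + 132)**2 = 95**2 = 9025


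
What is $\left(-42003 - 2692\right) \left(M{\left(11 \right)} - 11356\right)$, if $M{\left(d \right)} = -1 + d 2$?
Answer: $506617825$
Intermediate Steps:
$M{\left(d \right)} = -1 + 2 d$
$\left(-42003 - 2692\right) \left(M{\left(11 \right)} - 11356\right) = \left(-42003 - 2692\right) \left(\left(-1 + 2 \cdot 11\right) - 11356\right) = - 44695 \left(\left(-1 + 22\right) - 11356\right) = - 44695 \left(21 - 11356\right) = \left(-44695\right) \left(-11335\right) = 506617825$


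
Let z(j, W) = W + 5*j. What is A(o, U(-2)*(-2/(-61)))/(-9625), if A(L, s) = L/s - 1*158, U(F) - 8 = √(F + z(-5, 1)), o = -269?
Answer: 5704/61875 - 16409*I*√26/1732500 ≈ 0.092186 - 0.048294*I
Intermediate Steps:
U(F) = 8 + √(-24 + F) (U(F) = 8 + √(F + (1 + 5*(-5))) = 8 + √(F + (1 - 25)) = 8 + √(F - 24) = 8 + √(-24 + F))
A(L, s) = -158 + L/s (A(L, s) = L/s - 158 = -158 + L/s)
A(o, U(-2)*(-2/(-61)))/(-9625) = (-158 - 269*61/(2*(8 + √(-24 - 2))))/(-9625) = (-158 - 269*61/(2*(8 + √(-26))))*(-1/9625) = (-158 - 269*61/(2*(8 + I*√26)))*(-1/9625) = (-158 - 269/(16/61 + 2*I*√26/61))*(-1/9625) = 158/9625 + 269/(9625*(16/61 + 2*I*√26/61))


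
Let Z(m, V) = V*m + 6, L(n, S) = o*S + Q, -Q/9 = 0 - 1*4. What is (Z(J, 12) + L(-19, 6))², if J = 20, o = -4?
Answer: 66564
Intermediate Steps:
Q = 36 (Q = -9*(0 - 1*4) = -9*(0 - 4) = -9*(-4) = 36)
L(n, S) = 36 - 4*S (L(n, S) = -4*S + 36 = 36 - 4*S)
Z(m, V) = 6 + V*m
(Z(J, 12) + L(-19, 6))² = ((6 + 12*20) + (36 - 4*6))² = ((6 + 240) + (36 - 24))² = (246 + 12)² = 258² = 66564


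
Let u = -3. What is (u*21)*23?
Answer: -1449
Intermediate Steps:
(u*21)*23 = -3*21*23 = -63*23 = -1449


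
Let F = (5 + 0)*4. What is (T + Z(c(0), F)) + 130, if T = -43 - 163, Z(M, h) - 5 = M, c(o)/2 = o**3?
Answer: -71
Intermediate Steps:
c(o) = 2*o**3
F = 20 (F = 5*4 = 20)
Z(M, h) = 5 + M
T = -206
(T + Z(c(0), F)) + 130 = (-206 + (5 + 2*0**3)) + 130 = (-206 + (5 + 2*0)) + 130 = (-206 + (5 + 0)) + 130 = (-206 + 5) + 130 = -201 + 130 = -71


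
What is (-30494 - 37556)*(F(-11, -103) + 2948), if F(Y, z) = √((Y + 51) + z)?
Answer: -200611400 - 204150*I*√7 ≈ -2.0061e+8 - 5.4013e+5*I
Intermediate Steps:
F(Y, z) = √(51 + Y + z) (F(Y, z) = √((51 + Y) + z) = √(51 + Y + z))
(-30494 - 37556)*(F(-11, -103) + 2948) = (-30494 - 37556)*(√(51 - 11 - 103) + 2948) = -68050*(√(-63) + 2948) = -68050*(3*I*√7 + 2948) = -68050*(2948 + 3*I*√7) = -200611400 - 204150*I*√7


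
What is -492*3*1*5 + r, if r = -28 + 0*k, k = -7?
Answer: -7408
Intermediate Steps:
r = -28 (r = -28 + 0*(-7) = -28 + 0 = -28)
-492*3*1*5 + r = -492*3*1*5 - 28 = -1476*5 - 28 = -492*15 - 28 = -7380 - 28 = -7408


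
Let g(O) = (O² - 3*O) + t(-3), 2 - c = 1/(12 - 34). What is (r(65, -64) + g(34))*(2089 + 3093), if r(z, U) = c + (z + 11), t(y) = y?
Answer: 64357849/11 ≈ 5.8507e+6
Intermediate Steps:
c = 45/22 (c = 2 - 1/(12 - 34) = 2 - 1/(-22) = 2 - 1*(-1/22) = 2 + 1/22 = 45/22 ≈ 2.0455)
r(z, U) = 287/22 + z (r(z, U) = 45/22 + (z + 11) = 45/22 + (11 + z) = 287/22 + z)
g(O) = -3 + O² - 3*O (g(O) = (O² - 3*O) - 3 = -3 + O² - 3*O)
(r(65, -64) + g(34))*(2089 + 3093) = ((287/22 + 65) + (-3 + 34² - 3*34))*(2089 + 3093) = (1717/22 + (-3 + 1156 - 102))*5182 = (1717/22 + 1051)*5182 = (24839/22)*5182 = 64357849/11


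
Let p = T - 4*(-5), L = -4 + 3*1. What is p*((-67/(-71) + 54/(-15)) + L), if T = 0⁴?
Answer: -5192/71 ≈ -73.127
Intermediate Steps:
T = 0
L = -1 (L = -4 + 3 = -1)
p = 20 (p = 0 - 4*(-5) = 0 + 20 = 20)
p*((-67/(-71) + 54/(-15)) + L) = 20*((-67/(-71) + 54/(-15)) - 1) = 20*((-67*(-1/71) + 54*(-1/15)) - 1) = 20*((67/71 - 18/5) - 1) = 20*(-943/355 - 1) = 20*(-1298/355) = -5192/71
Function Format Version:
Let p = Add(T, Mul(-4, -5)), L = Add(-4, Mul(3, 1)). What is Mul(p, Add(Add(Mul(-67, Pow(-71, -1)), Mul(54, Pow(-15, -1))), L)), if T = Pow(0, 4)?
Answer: Rational(-5192, 71) ≈ -73.127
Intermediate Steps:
T = 0
L = -1 (L = Add(-4, 3) = -1)
p = 20 (p = Add(0, Mul(-4, -5)) = Add(0, 20) = 20)
Mul(p, Add(Add(Mul(-67, Pow(-71, -1)), Mul(54, Pow(-15, -1))), L)) = Mul(20, Add(Add(Mul(-67, Pow(-71, -1)), Mul(54, Pow(-15, -1))), -1)) = Mul(20, Add(Add(Mul(-67, Rational(-1, 71)), Mul(54, Rational(-1, 15))), -1)) = Mul(20, Add(Add(Rational(67, 71), Rational(-18, 5)), -1)) = Mul(20, Add(Rational(-943, 355), -1)) = Mul(20, Rational(-1298, 355)) = Rational(-5192, 71)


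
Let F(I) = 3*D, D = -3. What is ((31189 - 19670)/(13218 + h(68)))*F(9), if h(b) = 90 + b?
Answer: -103671/13376 ≈ -7.7505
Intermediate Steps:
F(I) = -9 (F(I) = 3*(-3) = -9)
((31189 - 19670)/(13218 + h(68)))*F(9) = ((31189 - 19670)/(13218 + (90 + 68)))*(-9) = (11519/(13218 + 158))*(-9) = (11519/13376)*(-9) = -103671/13376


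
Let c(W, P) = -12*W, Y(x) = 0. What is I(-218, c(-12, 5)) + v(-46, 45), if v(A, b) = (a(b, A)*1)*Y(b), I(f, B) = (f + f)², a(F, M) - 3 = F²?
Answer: 190096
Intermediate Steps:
a(F, M) = 3 + F²
I(f, B) = 4*f² (I(f, B) = (2*f)² = 4*f²)
v(A, b) = 0 (v(A, b) = ((3 + b²)*1)*0 = (3 + b²)*0 = 0)
I(-218, c(-12, 5)) + v(-46, 45) = 4*(-218)² + 0 = 4*47524 + 0 = 190096 + 0 = 190096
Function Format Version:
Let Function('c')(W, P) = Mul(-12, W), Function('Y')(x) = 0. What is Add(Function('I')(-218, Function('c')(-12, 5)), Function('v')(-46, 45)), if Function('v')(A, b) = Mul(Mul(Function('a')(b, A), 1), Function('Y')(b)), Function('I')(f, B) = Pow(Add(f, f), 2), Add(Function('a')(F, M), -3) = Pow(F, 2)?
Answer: 190096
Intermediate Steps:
Function('a')(F, M) = Add(3, Pow(F, 2))
Function('I')(f, B) = Mul(4, Pow(f, 2)) (Function('I')(f, B) = Pow(Mul(2, f), 2) = Mul(4, Pow(f, 2)))
Function('v')(A, b) = 0 (Function('v')(A, b) = Mul(Mul(Add(3, Pow(b, 2)), 1), 0) = Mul(Add(3, Pow(b, 2)), 0) = 0)
Add(Function('I')(-218, Function('c')(-12, 5)), Function('v')(-46, 45)) = Add(Mul(4, Pow(-218, 2)), 0) = Add(Mul(4, 47524), 0) = Add(190096, 0) = 190096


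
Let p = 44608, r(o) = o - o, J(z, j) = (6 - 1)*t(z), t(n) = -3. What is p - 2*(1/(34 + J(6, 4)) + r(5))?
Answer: 847550/19 ≈ 44608.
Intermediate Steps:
J(z, j) = -15 (J(z, j) = (6 - 1)*(-3) = 5*(-3) = -15)
r(o) = 0
p - 2*(1/(34 + J(6, 4)) + r(5)) = 44608 - 2*(1/(34 - 15) + 0) = 44608 - 2*(1/19 + 0) = 44608 - 2/19 = 847550/19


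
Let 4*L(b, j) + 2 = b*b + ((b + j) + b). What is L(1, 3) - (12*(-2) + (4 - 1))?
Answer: 22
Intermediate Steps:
L(b, j) = -½ + b/2 + j/4 + b²/4 (L(b, j) = -½ + (b*b + ((b + j) + b))/4 = -½ + (b² + (j + 2*b))/4 = -½ + (j + b² + 2*b)/4 = -½ + (b/2 + j/4 + b²/4) = -½ + b/2 + j/4 + b²/4)
L(1, 3) - (12*(-2) + (4 - 1)) = (-½ + (½)*1 + (¼)*3 + (¼)*1²) - (12*(-2) + (4 - 1)) = (-½ + ½ + ¾ + (¼)*1) - (-24 + 3) = (-½ + ½ + ¾ + ¼) - 1*(-21) = 1 + 21 = 22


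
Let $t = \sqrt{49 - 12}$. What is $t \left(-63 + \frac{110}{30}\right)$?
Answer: $- \frac{178 \sqrt{37}}{3} \approx -360.91$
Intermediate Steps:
$t = \sqrt{37} \approx 6.0828$
$t \left(-63 + \frac{110}{30}\right) = \sqrt{37} \left(-63 + \frac{110}{30}\right) = \sqrt{37} \left(-63 + 110 \cdot \frac{1}{30}\right) = \sqrt{37} \left(-63 + \frac{11}{3}\right) = \sqrt{37} \left(- \frac{178}{3}\right) = - \frac{178 \sqrt{37}}{3}$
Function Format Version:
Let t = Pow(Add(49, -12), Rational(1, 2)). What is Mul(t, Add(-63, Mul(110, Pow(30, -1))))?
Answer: Mul(Rational(-178, 3), Pow(37, Rational(1, 2))) ≈ -360.91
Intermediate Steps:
t = Pow(37, Rational(1, 2)) ≈ 6.0828
Mul(t, Add(-63, Mul(110, Pow(30, -1)))) = Mul(Pow(37, Rational(1, 2)), Add(-63, Mul(110, Pow(30, -1)))) = Mul(Pow(37, Rational(1, 2)), Add(-63, Mul(110, Rational(1, 30)))) = Mul(Pow(37, Rational(1, 2)), Add(-63, Rational(11, 3))) = Mul(Pow(37, Rational(1, 2)), Rational(-178, 3)) = Mul(Rational(-178, 3), Pow(37, Rational(1, 2)))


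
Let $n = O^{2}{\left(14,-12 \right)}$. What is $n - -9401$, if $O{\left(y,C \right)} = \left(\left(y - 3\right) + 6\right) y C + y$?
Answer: $8086365$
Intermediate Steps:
$O{\left(y,C \right)} = y + C y \left(3 + y\right)$ ($O{\left(y,C \right)} = \left(\left(-3 + y\right) + 6\right) y C + y = \left(3 + y\right) y C + y = y \left(3 + y\right) C + y = C y \left(3 + y\right) + y = y + C y \left(3 + y\right)$)
$n = 8076964$ ($n = \left(14 \left(1 + 3 \left(-12\right) - 168\right)\right)^{2} = \left(14 \left(1 - 36 - 168\right)\right)^{2} = \left(14 \left(-203\right)\right)^{2} = \left(-2842\right)^{2} = 8076964$)
$n - -9401 = 8076964 - -9401 = 8076964 + 9401 = 8086365$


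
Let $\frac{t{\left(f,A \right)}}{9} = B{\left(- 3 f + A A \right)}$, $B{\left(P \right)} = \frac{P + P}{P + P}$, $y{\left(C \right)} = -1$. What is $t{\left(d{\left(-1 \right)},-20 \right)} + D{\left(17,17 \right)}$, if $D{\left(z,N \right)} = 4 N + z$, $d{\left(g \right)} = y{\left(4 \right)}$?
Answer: $94$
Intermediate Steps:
$d{\left(g \right)} = -1$
$D{\left(z,N \right)} = z + 4 N$
$B{\left(P \right)} = 1$ ($B{\left(P \right)} = \frac{2 P}{2 P} = 2 P \frac{1}{2 P} = 1$)
$t{\left(f,A \right)} = 9$ ($t{\left(f,A \right)} = 9 \cdot 1 = 9$)
$t{\left(d{\left(-1 \right)},-20 \right)} + D{\left(17,17 \right)} = 9 + \left(17 + 4 \cdot 17\right) = 9 + \left(17 + 68\right) = 9 + 85 = 94$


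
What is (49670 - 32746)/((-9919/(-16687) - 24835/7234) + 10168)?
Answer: 2042959640392/1227074823745 ≈ 1.6649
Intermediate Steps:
(49670 - 32746)/((-9919/(-16687) - 24835/7234) + 10168) = 16924/((-9919*(-1/16687) - 24835*1/7234) + 10168) = 16924/((9919/16687 - 24835/7234) + 10168) = 16924/(-342667599/120713758 + 10168) = 16924/(1227074823745/120713758) = 16924*(120713758/1227074823745) = 2042959640392/1227074823745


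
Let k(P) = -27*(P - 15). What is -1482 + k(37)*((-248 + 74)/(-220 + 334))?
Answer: -10932/19 ≈ -575.37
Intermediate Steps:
k(P) = 405 - 27*P (k(P) = -27*(-15 + P) = 405 - 27*P)
-1482 + k(37)*((-248 + 74)/(-220 + 334)) = -1482 + (405 - 27*37)*((-248 + 74)/(-220 + 334)) = -1482 + (405 - 999)*(-174/114) = -1482 - (-103356)/114 = -1482 - 594*(-29/19) = -1482 + 17226/19 = -10932/19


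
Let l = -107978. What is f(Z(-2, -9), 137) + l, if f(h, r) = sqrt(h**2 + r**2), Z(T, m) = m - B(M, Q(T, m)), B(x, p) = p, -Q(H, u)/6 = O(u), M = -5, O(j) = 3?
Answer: -107978 + 5*sqrt(754) ≈ -1.0784e+5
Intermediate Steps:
Q(H, u) = -18 (Q(H, u) = -6*3 = -18)
Z(T, m) = 18 + m (Z(T, m) = m - 1*(-18) = m + 18 = 18 + m)
f(Z(-2, -9), 137) + l = sqrt((18 - 9)**2 + 137**2) - 107978 = sqrt(9**2 + 18769) - 107978 = sqrt(81 + 18769) - 107978 = sqrt(18850) - 107978 = 5*sqrt(754) - 107978 = -107978 + 5*sqrt(754)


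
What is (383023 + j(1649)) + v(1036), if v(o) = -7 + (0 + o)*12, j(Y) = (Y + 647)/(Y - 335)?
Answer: 259810484/657 ≈ 3.9545e+5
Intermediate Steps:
j(Y) = (647 + Y)/(-335 + Y)
v(o) = -7 + 12*o (v(o) = -7 + o*12 = -7 + 12*o)
(383023 + j(1649)) + v(1036) = (383023 + (647 + 1649)/(-335 + 1649)) + (-7 + 12*1036) = (383023 + 2296/1314) + (-7 + 12432) = (383023 + (1/1314)*2296) + 12425 = (383023 + 1148/657) + 12425 = 251647259/657 + 12425 = 259810484/657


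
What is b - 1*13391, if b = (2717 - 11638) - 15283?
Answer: -37595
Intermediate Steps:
b = -24204 (b = -8921 - 15283 = -24204)
b - 1*13391 = -24204 - 1*13391 = -24204 - 13391 = -37595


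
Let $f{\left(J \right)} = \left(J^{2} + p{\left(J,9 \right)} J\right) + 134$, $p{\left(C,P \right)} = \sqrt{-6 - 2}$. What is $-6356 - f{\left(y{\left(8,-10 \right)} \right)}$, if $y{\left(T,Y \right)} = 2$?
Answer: $-6494 - 4 i \sqrt{2} \approx -6494.0 - 5.6569 i$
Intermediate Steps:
$p{\left(C,P \right)} = 2 i \sqrt{2}$ ($p{\left(C,P \right)} = \sqrt{-8} = 2 i \sqrt{2}$)
$f{\left(J \right)} = 134 + J^{2} + 2 i J \sqrt{2}$ ($f{\left(J \right)} = \left(J^{2} + 2 i \sqrt{2} J\right) + 134 = \left(J^{2} + 2 i J \sqrt{2}\right) + 134 = 134 + J^{2} + 2 i J \sqrt{2}$)
$-6356 - f{\left(y{\left(8,-10 \right)} \right)} = -6356 - \left(134 + 2^{2} + 2 i 2 \sqrt{2}\right) = -6356 - \left(134 + 4 + 4 i \sqrt{2}\right) = -6356 - \left(138 + 4 i \sqrt{2}\right) = -6494 - 4 i \sqrt{2}$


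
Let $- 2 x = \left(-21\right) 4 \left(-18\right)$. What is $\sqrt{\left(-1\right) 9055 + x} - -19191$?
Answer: $19191 + i \sqrt{9811} \approx 19191.0 + 99.051 i$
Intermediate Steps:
$x = -756$ ($x = - \frac{\left(-21\right) 4 \left(-18\right)}{2} = - \frac{\left(-84\right) \left(-18\right)}{2} = \left(- \frac{1}{2}\right) 1512 = -756$)
$\sqrt{\left(-1\right) 9055 + x} - -19191 = \sqrt{\left(-1\right) 9055 - 756} - -19191 = \sqrt{-9055 - 756} + 19191 = \sqrt{-9811} + 19191 = i \sqrt{9811} + 19191 = 19191 + i \sqrt{9811}$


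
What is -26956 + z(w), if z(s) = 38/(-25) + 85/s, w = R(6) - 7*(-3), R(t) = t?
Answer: -18194201/675 ≈ -26954.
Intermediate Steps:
w = 27 (w = 6 - 7*(-3) = 6 + 21 = 27)
z(s) = -38/25 + 85/s (z(s) = 38*(-1/25) + 85/s = -38/25 + 85/s)
-26956 + z(w) = -26956 + (-38/25 + 85/27) = -26956 + 1099/675 = -18194201/675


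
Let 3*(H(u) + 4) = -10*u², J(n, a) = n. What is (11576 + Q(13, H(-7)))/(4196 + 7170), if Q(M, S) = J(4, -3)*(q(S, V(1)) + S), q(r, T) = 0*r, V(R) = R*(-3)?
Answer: 16360/17049 ≈ 0.95959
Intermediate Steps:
H(u) = -4 - 10*u²/3 (H(u) = -4 + (-10*u²)/3 = -4 - 10*u²/3)
V(R) = -3*R
q(r, T) = 0
Q(M, S) = 4*S (Q(M, S) = 4*(0 + S) = 4*S)
(11576 + Q(13, H(-7)))/(4196 + 7170) = (11576 + 4*(-4 - 10/3*(-7)²))/(4196 + 7170) = (11576 + 4*(-4 - 10/3*49))/11366 = (11576 + 4*(-4 - 490/3))*(1/11366) = (11576 + 4*(-502/3))*(1/11366) = (11576 - 2008/3)*(1/11366) = (32720/3)*(1/11366) = 16360/17049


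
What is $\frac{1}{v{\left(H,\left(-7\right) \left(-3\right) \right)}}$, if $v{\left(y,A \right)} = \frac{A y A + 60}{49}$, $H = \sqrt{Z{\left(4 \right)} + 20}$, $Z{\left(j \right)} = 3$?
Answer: $- \frac{980}{1489821} + \frac{2401 \sqrt{23}}{496607} \approx 0.022529$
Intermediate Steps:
$H = \sqrt{23}$ ($H = \sqrt{3 + 20} = \sqrt{23} \approx 4.7958$)
$v{\left(y,A \right)} = \frac{60}{49} + \frac{y A^{2}}{49}$ ($v{\left(y,A \right)} = \left(y A^{2} + 60\right) \frac{1}{49} = \left(60 + y A^{2}\right) \frac{1}{49} = \frac{60}{49} + \frac{y A^{2}}{49}$)
$\frac{1}{v{\left(H,\left(-7\right) \left(-3\right) \right)}} = \frac{1}{\frac{60}{49} + \frac{\sqrt{23} \left(\left(-7\right) \left(-3\right)\right)^{2}}{49}} = \frac{1}{\frac{60}{49} + \frac{\sqrt{23} \cdot 21^{2}}{49}} = \frac{1}{\frac{60}{49} + \frac{1}{49} \sqrt{23} \cdot 441} = \frac{1}{\frac{60}{49} + 9 \sqrt{23}}$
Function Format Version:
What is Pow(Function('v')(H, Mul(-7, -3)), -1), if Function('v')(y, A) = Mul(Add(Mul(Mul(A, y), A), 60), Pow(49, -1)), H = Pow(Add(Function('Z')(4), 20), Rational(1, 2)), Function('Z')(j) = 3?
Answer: Add(Rational(-980, 1489821), Mul(Rational(2401, 496607), Pow(23, Rational(1, 2)))) ≈ 0.022529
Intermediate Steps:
H = Pow(23, Rational(1, 2)) (H = Pow(Add(3, 20), Rational(1, 2)) = Pow(23, Rational(1, 2)) ≈ 4.7958)
Function('v')(y, A) = Add(Rational(60, 49), Mul(Rational(1, 49), y, Pow(A, 2))) (Function('v')(y, A) = Mul(Add(Mul(y, Pow(A, 2)), 60), Rational(1, 49)) = Mul(Add(60, Mul(y, Pow(A, 2))), Rational(1, 49)) = Add(Rational(60, 49), Mul(Rational(1, 49), y, Pow(A, 2))))
Pow(Function('v')(H, Mul(-7, -3)), -1) = Pow(Add(Rational(60, 49), Mul(Rational(1, 49), Pow(23, Rational(1, 2)), Pow(Mul(-7, -3), 2))), -1) = Pow(Add(Rational(60, 49), Mul(Rational(1, 49), Pow(23, Rational(1, 2)), Pow(21, 2))), -1) = Pow(Add(Rational(60, 49), Mul(Rational(1, 49), Pow(23, Rational(1, 2)), 441)), -1) = Pow(Add(Rational(60, 49), Mul(9, Pow(23, Rational(1, 2)))), -1)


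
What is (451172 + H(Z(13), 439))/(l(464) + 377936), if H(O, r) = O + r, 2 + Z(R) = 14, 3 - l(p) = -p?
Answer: 451623/378403 ≈ 1.1935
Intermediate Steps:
l(p) = 3 + p (l(p) = 3 - (-1)*p = 3 + p)
Z(R) = 12 (Z(R) = -2 + 14 = 12)
(451172 + H(Z(13), 439))/(l(464) + 377936) = (451172 + (12 + 439))/((3 + 464) + 377936) = (451172 + 451)/(467 + 377936) = 451623/378403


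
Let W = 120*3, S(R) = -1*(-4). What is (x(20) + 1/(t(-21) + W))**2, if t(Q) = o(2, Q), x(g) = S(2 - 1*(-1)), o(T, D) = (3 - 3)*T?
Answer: 2076481/129600 ≈ 16.022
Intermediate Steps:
S(R) = 4
o(T, D) = 0 (o(T, D) = 0*T = 0)
x(g) = 4
t(Q) = 0
W = 360
(x(20) + 1/(t(-21) + W))**2 = (4 + 1/(0 + 360))**2 = (4 + 1/360)**2 = (1441/360)**2 = 2076481/129600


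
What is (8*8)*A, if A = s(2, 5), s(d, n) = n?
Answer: 320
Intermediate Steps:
A = 5
(8*8)*A = (8*8)*5 = 64*5 = 320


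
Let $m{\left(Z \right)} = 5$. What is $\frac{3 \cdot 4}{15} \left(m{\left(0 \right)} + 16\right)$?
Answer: $\frac{84}{5} \approx 16.8$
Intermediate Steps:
$\frac{3 \cdot 4}{15} \left(m{\left(0 \right)} + 16\right) = \frac{3 \cdot 4}{15} \left(5 + 16\right) = 12 \cdot \frac{1}{15} \cdot 21 = \frac{4}{5} \cdot 21 = \frac{84}{5}$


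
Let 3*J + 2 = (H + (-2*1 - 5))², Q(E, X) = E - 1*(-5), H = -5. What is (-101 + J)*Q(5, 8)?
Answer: -1610/3 ≈ -536.67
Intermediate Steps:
Q(E, X) = 5 + E (Q(E, X) = E + 5 = 5 + E)
J = 142/3 (J = -⅔ + (-5 + (-2*1 - 5))²/3 = -⅔ + (-5 + (-2 - 5))²/3 = -⅔ + (-5 - 7)²/3 = -⅔ + (⅓)*(-12)² = -⅔ + (⅓)*144 = -⅔ + 48 = 142/3 ≈ 47.333)
(-101 + J)*Q(5, 8) = (-101 + 142/3)*(5 + 5) = -161/3*10 = -1610/3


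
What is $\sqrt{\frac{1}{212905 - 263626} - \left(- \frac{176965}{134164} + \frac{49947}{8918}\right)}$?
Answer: $\frac{5 i \sqrt{804529913436960276522957}}{2167370919714} \approx 2.0692 i$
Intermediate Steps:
$\sqrt{\frac{1}{212905 - 263626} - \left(- \frac{176965}{134164} + \frac{49947}{8918}\right)} = \sqrt{\frac{1}{-50721} - \frac{2561457719}{598237276}} = \sqrt{- \frac{1}{50721} + \left(- \frac{49947}{8918} + \frac{176965}{134164}\right)} = \sqrt{- \frac{1}{50721} - \frac{2561457719}{598237276}} = \sqrt{- \frac{129920295202675}{30343192875996}} = \frac{5 i \sqrt{804529913436960276522957}}{2167370919714}$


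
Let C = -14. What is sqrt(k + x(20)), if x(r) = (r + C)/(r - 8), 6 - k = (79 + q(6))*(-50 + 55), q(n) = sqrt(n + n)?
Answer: sqrt(-1554 - 40*sqrt(3))/2 ≈ 20.145*I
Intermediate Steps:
q(n) = sqrt(2)*sqrt(n) (q(n) = sqrt(2*n) = sqrt(2)*sqrt(n))
k = -389 - 10*sqrt(3) (k = 6 - (79 + sqrt(2)*sqrt(6))*(-50 + 55) = 6 - (79 + 2*sqrt(3))*5 = 6 - (395 + 10*sqrt(3)) = 6 + (-395 - 10*sqrt(3)) = -389 - 10*sqrt(3) ≈ -406.32)
x(r) = (-14 + r)/(-8 + r) (x(r) = (r - 14)/(r - 8) = (-14 + r)/(-8 + r))
sqrt(k + x(20)) = sqrt((-389 - 10*sqrt(3)) + (-14 + 20)/(-8 + 20)) = sqrt((-389 - 10*sqrt(3)) + 6/12) = sqrt((-389 - 10*sqrt(3)) + (1/12)*6) = sqrt((-389 - 10*sqrt(3)) + 1/2) = sqrt(-777/2 - 10*sqrt(3))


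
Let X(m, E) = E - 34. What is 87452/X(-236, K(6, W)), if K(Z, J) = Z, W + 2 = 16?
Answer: -21863/7 ≈ -3123.3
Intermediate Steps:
W = 14 (W = -2 + 16 = 14)
X(m, E) = -34 + E
87452/X(-236, K(6, W)) = 87452/(-34 + 6) = 87452/(-28) = 87452*(-1/28) = -21863/7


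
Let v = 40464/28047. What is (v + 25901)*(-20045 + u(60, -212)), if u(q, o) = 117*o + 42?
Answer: -10850549911159/9349 ≈ -1.1606e+9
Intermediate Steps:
u(q, o) = 42 + 117*o
v = 13488/9349 (v = 40464*(1/28047) = 13488/9349 ≈ 1.4427)
(v + 25901)*(-20045 + u(60, -212)) = (13488/9349 + 25901)*(-20045 + (42 + 117*(-212))) = 242161937*(-20045 + (42 - 24804))/9349 = 242161937*(-20045 - 24762)/9349 = (242161937/9349)*(-44807) = -10850549911159/9349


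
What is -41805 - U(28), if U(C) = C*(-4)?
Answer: -41693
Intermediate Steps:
U(C) = -4*C
-41805 - U(28) = -41805 - (-4)*28 = -41805 - 1*(-112) = -41805 + 112 = -41693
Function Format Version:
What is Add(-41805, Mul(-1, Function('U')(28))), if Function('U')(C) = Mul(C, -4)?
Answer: -41693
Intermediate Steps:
Function('U')(C) = Mul(-4, C)
Add(-41805, Mul(-1, Function('U')(28))) = Add(-41805, Mul(-1, Mul(-4, 28))) = Add(-41805, Mul(-1, -112)) = Add(-41805, 112) = -41693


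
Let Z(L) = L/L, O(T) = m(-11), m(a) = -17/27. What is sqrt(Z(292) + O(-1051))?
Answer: sqrt(30)/9 ≈ 0.60858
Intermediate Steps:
m(a) = -17/27 (m(a) = -17*1/27 = -17/27)
O(T) = -17/27
Z(L) = 1
sqrt(Z(292) + O(-1051)) = sqrt(1 - 17/27) = sqrt(10/27) = sqrt(30)/9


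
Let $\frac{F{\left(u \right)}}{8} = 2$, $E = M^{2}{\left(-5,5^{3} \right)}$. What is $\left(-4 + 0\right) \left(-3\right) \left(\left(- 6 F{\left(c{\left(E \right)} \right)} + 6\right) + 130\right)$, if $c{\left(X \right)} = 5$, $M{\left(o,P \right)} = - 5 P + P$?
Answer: $480$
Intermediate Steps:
$M{\left(o,P \right)} = - 4 P$
$E = 250000$ ($E = \left(- 4 \cdot 5^{3}\right)^{2} = \left(\left(-4\right) 125\right)^{2} = \left(-500\right)^{2} = 250000$)
$F{\left(u \right)} = 16$ ($F{\left(u \right)} = 8 \cdot 2 = 16$)
$\left(-4 + 0\right) \left(-3\right) \left(\left(- 6 F{\left(c{\left(E \right)} \right)} + 6\right) + 130\right) = \left(-4 + 0\right) \left(-3\right) \left(\left(\left(-6\right) 16 + 6\right) + 130\right) = \left(-4\right) \left(-3\right) \left(\left(-96 + 6\right) + 130\right) = 12 \left(-90 + 130\right) = 12 \cdot 40 = 480$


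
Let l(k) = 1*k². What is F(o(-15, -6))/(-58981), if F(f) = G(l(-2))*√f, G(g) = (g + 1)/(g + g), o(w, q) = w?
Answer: -5*I*√15/471848 ≈ -4.1041e-5*I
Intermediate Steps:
l(k) = k²
G(g) = (1 + g)/(2*g) (G(g) = (1 + g)/((2*g)) = (1 + g)*(1/(2*g)) = (1 + g)/(2*g))
F(f) = 5*√f/8 (F(f) = ((1 + (-2)²)/(2*((-2)²)))*√f = ((½)*(1 + 4)/4)*√f = ((½)*(¼)*5)*√f = 5*√f/8)
F(o(-15, -6))/(-58981) = (5*√(-15)/8)/(-58981) = (5*(I*√15)/8)*(-1/58981) = (5*I*√15/8)*(-1/58981) = -5*I*√15/471848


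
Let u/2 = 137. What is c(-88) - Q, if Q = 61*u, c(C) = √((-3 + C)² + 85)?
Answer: -16714 + √8366 ≈ -16623.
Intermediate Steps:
u = 274 (u = 2*137 = 274)
c(C) = √(85 + (-3 + C)²)
Q = 16714 (Q = 61*274 = 16714)
c(-88) - Q = √(85 + (-3 - 88)²) - 1*16714 = √(85 + (-91)²) - 16714 = √(85 + 8281) - 16714 = √8366 - 16714 = -16714 + √8366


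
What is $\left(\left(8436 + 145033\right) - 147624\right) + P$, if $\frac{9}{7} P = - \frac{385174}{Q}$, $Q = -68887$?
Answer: $\frac{518070979}{88569} \approx 5849.4$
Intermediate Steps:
$P = \frac{385174}{88569}$ ($P = \frac{7 \left(- \frac{385174}{-68887}\right)}{9} = \frac{7 \left(\left(-385174\right) \left(- \frac{1}{68887}\right)\right)}{9} = \frac{7}{9} \cdot \frac{385174}{68887} = \frac{385174}{88569} \approx 4.3489$)
$\left(\left(8436 + 145033\right) - 147624\right) + P = \left(\left(8436 + 145033\right) - 147624\right) + \frac{385174}{88569} = \left(153469 - 147624\right) + \frac{385174}{88569} = 5845 + \frac{385174}{88569} = \frac{518070979}{88569}$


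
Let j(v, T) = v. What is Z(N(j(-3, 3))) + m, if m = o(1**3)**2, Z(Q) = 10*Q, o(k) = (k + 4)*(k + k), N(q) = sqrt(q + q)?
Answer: 100 + 10*I*sqrt(6) ≈ 100.0 + 24.495*I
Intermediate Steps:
N(q) = sqrt(2)*sqrt(q) (N(q) = sqrt(2*q) = sqrt(2)*sqrt(q))
o(k) = 2*k*(4 + k) (o(k) = (4 + k)*(2*k) = 2*k*(4 + k))
m = 100 (m = (2*1**3*(4 + 1**3))**2 = (2*1*(4 + 1))**2 = (2*1*5)**2 = 10**2 = 100)
Z(N(j(-3, 3))) + m = 10*(sqrt(2)*sqrt(-3)) + 100 = 10*(sqrt(2)*(I*sqrt(3))) + 100 = 10*(I*sqrt(6)) + 100 = 10*I*sqrt(6) + 100 = 100 + 10*I*sqrt(6)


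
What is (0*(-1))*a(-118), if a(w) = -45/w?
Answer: 0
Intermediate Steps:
(0*(-1))*a(-118) = (0*(-1))*(-45/(-118)) = 0*(-45*(-1/118)) = 0*(45/118) = 0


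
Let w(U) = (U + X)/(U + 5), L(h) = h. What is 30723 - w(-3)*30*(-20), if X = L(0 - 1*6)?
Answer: 28023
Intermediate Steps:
X = -6 (X = 0 - 1*6 = 0 - 6 = -6)
w(U) = (-6 + U)/(5 + U) (w(U) = (U - 6)/(U + 5) = (-6 + U)/(5 + U))
30723 - w(-3)*30*(-20) = 30723 - ((-6 - 3)/(5 - 3))*30*(-20) = 30723 - (-9/2)*30*(-20) = 30723 - ((½)*(-9))*30*(-20) = 30723 - (-9/2*30)*(-20) = 30723 - (-135)*(-20) = 30723 - 1*2700 = 30723 - 2700 = 28023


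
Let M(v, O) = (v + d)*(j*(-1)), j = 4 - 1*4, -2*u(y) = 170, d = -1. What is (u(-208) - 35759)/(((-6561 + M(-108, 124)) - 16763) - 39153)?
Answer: 35844/62477 ≈ 0.57372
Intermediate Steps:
u(y) = -85 (u(y) = -1/2*170 = -85)
j = 0 (j = 4 - 4 = 0)
M(v, O) = 0 (M(v, O) = (v - 1)*(0*(-1)) = (-1 + v)*0 = 0)
(u(-208) - 35759)/(((-6561 + M(-108, 124)) - 16763) - 39153) = (-85 - 35759)/(((-6561 + 0) - 16763) - 39153) = -35844/((-6561 - 16763) - 39153) = -35844/(-23324 - 39153) = -35844/(-62477) = -35844*(-1/62477) = 35844/62477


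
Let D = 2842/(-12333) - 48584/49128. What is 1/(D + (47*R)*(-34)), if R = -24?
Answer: 25245651/968190423475 ≈ 2.6075e-5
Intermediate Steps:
D = -30783677/25245651 (D = 2842*(-1/12333) - 48584*1/49128 = -2842/12333 - 6073/6141 = -30783677/25245651 ≈ -1.2194)
1/(D + (47*R)*(-34)) = 1/(-30783677/25245651 + (47*(-24))*(-34)) = 1/(-30783677/25245651 - 1128*(-34)) = 1/(-30783677/25245651 + 38352) = 1/(968190423475/25245651) = 25245651/968190423475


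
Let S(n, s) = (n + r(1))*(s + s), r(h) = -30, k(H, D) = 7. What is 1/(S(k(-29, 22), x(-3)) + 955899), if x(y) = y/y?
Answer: 1/955853 ≈ 1.0462e-6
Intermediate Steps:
x(y) = 1
S(n, s) = 2*s*(-30 + n) (S(n, s) = (n - 30)*(s + s) = (-30 + n)*(2*s) = 2*s*(-30 + n))
1/(S(k(-29, 22), x(-3)) + 955899) = 1/(2*1*(-30 + 7) + 955899) = 1/(2*1*(-23) + 955899) = 1/(-46 + 955899) = 1/955853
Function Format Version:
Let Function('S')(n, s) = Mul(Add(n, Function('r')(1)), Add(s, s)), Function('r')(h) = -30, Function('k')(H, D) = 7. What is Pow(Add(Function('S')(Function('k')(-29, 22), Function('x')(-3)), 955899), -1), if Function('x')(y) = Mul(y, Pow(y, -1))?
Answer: Rational(1, 955853) ≈ 1.0462e-6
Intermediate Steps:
Function('x')(y) = 1
Function('S')(n, s) = Mul(2, s, Add(-30, n)) (Function('S')(n, s) = Mul(Add(n, -30), Add(s, s)) = Mul(Add(-30, n), Mul(2, s)) = Mul(2, s, Add(-30, n)))
Pow(Add(Function('S')(Function('k')(-29, 22), Function('x')(-3)), 955899), -1) = Pow(Add(Mul(2, 1, Add(-30, 7)), 955899), -1) = Pow(Add(Mul(2, 1, -23), 955899), -1) = Pow(Add(-46, 955899), -1) = Pow(955853, -1) = Rational(1, 955853)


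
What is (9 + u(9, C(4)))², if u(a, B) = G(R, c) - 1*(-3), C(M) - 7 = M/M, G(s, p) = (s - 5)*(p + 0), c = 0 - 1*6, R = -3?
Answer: 3600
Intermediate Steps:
c = -6 (c = 0 - 6 = -6)
G(s, p) = p*(-5 + s) (G(s, p) = (-5 + s)*p = p*(-5 + s))
C(M) = 8 (C(M) = 7 + M/M = 7 + 1 = 8)
u(a, B) = 51 (u(a, B) = -6*(-5 - 3) - 1*(-3) = -6*(-8) + 3 = 48 + 3 = 51)
(9 + u(9, C(4)))² = (9 + 51)² = 60² = 3600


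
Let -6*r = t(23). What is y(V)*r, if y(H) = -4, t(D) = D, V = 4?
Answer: 46/3 ≈ 15.333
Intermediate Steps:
r = -23/6 (r = -1/6*23 = -23/6 ≈ -3.8333)
y(V)*r = -4*(-23/6) = 46/3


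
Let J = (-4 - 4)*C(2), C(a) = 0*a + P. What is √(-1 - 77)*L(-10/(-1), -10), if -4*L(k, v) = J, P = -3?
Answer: -6*I*√78 ≈ -52.991*I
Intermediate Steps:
C(a) = -3 (C(a) = 0*a - 3 = 0 - 3 = -3)
J = 24 (J = (-4 - 4)*(-3) = -8*(-3) = 24)
L(k, v) = -6 (L(k, v) = -¼*24 = -6)
√(-1 - 77)*L(-10/(-1), -10) = √(-1 - 77)*(-6) = √(-78)*(-6) = (I*√78)*(-6) = -6*I*√78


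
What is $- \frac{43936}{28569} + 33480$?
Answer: $\frac{956446184}{28569} \approx 33478.0$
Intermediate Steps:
$- \frac{43936}{28569} + 33480 = \frac{956446184}{28569}$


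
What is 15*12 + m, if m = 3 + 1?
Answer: 184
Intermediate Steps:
m = 4
15*12 + m = 15*12 + 4 = 180 + 4 = 184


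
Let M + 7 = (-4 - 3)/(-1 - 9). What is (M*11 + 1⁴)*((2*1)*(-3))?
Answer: 2049/5 ≈ 409.80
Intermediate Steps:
M = -63/10 (M = -7 + (-4 - 3)/(-1 - 9) = -7 - 7/(-10) = -7 - 7*(-⅒) = -7 + 7/10 = -63/10 ≈ -6.3000)
(M*11 + 1⁴)*((2*1)*(-3)) = (-63/10*11 + 1⁴)*((2*1)*(-3)) = (-693/10 + 1)*(2*(-3)) = -683/10*(-6) = 2049/5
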